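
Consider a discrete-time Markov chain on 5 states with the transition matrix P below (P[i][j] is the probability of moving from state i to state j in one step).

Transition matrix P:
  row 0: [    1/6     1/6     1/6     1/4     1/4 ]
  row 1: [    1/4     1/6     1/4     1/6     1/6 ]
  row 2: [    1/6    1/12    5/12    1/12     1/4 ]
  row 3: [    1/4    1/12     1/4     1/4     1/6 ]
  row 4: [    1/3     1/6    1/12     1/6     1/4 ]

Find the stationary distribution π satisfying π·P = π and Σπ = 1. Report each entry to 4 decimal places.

π = [0.2301, 0.1322, 0.2322, 0.1816, 0.2238]

Balance equations π_j = Σ_i π_i·P[i][j]:
  π_0 = 1/6·π_0 + 1/4·π_1 + 1/6·π_2 + 1/4·π_3 + 1/3·π_4
  π_1 = 1/6·π_0 + 1/6·π_1 + 1/12·π_2 + 1/12·π_3 + 1/6·π_4
  π_2 = 1/6·π_0 + 1/4·π_1 + 5/12·π_2 + 1/4·π_3 + 1/12·π_4
  π_3 = 1/4·π_0 + 1/6·π_1 + 1/12·π_2 + 1/4·π_3 + 1/6·π_4
  normalize: π_0 + π_1 + π_2 + π_3 + π_4 = 1
Solving the linear system gives exactly π = [55/239, 695/5258, 111/478, 955/5258, 107/478].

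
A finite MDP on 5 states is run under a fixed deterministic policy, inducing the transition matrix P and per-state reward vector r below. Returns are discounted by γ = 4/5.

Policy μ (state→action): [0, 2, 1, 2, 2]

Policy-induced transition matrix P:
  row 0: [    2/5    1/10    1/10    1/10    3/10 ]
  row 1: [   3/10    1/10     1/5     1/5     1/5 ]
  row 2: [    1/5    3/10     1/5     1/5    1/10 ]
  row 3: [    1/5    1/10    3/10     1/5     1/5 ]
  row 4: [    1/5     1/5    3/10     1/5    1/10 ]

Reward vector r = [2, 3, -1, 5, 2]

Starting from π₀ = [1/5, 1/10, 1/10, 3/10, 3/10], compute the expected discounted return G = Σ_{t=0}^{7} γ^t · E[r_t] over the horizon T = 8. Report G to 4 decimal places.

t=0: π = [0.2000, 0.1000, 0.1000, 0.3000, 0.3000], E[r] = 2.7000, γ^t·E[r] = 2.700000, running G = 2.700000
t=1: π = [0.2500, 0.1500, 0.2400, 0.1800, 0.1800], E[r] = 1.9700, γ^t·E[r] = 1.576000, running G = 4.276000
t=2: π = [0.2650, 0.1660, 0.2110, 0.1750, 0.1830], E[r] = 2.0580, γ^t·E[r] = 1.317120, running G = 5.593120
t=3: π = [0.2696, 0.1605, 0.2093, 0.1735, 0.1871], E[r] = 2.0531, γ^t·E[r] = 1.051187, running G = 6.644307
t=4: π = [0.2700, 0.1606, 0.2091, 0.1730, 0.1873], E[r] = 2.0524, γ^t·E[r] = 0.840659, running G = 7.484966
t=5: π = [0.2701, 0.1606, 0.2090, 0.1730, 0.1874], E[r] = 2.0524, γ^t·E[r] = 0.672545, running G = 8.157511
t=6: π = [0.2701, 0.1605, 0.2090, 0.1730, 0.1874], E[r] = 2.0524, γ^t·E[r] = 0.538034, running G = 8.695545
t=7: π = [0.2701, 0.1605, 0.2090, 0.1730, 0.1874], E[r] = 2.0524, γ^t·E[r] = 0.430427, running G = 9.125971

G = 9.1260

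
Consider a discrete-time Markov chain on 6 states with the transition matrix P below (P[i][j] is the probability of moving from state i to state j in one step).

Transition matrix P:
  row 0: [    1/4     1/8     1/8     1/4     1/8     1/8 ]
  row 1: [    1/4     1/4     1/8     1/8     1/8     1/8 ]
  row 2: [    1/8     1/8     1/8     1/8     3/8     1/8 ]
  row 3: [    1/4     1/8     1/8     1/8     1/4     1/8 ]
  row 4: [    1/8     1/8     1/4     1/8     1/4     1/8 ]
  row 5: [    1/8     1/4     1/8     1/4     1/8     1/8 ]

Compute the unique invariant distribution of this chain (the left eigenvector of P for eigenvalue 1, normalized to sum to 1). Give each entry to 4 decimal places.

π = [0.1893, 0.1607, 0.1512, 0.1643, 0.2095, 0.1250]

Balance equations π_j = Σ_i π_i·P[i][j]:
  π_0 = 1/4·π_0 + 1/4·π_1 + 1/8·π_2 + 1/4·π_3 + 1/8·π_4 + 1/8·π_5
  π_1 = 1/8·π_0 + 1/4·π_1 + 1/8·π_2 + 1/8·π_3 + 1/8·π_4 + 1/4·π_5
  π_2 = 1/8·π_0 + 1/8·π_1 + 1/8·π_2 + 1/8·π_3 + 1/4·π_4 + 1/8·π_5
  π_3 = 1/4·π_0 + 1/8·π_1 + 1/8·π_2 + 1/8·π_3 + 1/8·π_4 + 1/4·π_5
  π_4 = 1/8·π_0 + 1/8·π_1 + 3/8·π_2 + 1/4·π_3 + 1/4·π_4 + 1/8·π_5
  normalize: π_0 + π_1 + π_2 + π_3 + π_4 + π_5 = 1
Solving the linear system gives exactly π = [53/280, 9/56, 127/840, 23/140, 22/105, 1/8].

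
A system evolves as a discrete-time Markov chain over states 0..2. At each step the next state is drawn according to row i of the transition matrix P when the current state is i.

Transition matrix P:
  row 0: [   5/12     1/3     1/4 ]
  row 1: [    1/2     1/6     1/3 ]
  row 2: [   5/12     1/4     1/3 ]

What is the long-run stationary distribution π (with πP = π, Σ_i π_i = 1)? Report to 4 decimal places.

π = [0.4387, 0.2645, 0.2968]

Balance equations π_j = Σ_i π_i·P[i][j]:
  π_0 = 5/12·π_0 + 1/2·π_1 + 5/12·π_2
  π_1 = 1/3·π_0 + 1/6·π_1 + 1/4·π_2
  normalize: π_0 + π_1 + π_2 = 1
Solving the linear system gives exactly π = [68/155, 41/155, 46/155].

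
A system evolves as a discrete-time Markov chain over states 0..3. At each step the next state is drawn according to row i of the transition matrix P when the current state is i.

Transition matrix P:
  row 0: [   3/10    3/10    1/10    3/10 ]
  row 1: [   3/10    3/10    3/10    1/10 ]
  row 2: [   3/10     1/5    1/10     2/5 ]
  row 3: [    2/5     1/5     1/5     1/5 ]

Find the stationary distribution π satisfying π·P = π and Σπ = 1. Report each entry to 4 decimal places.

Balance equations π_j = Σ_i π_i·P[i][j]:
  π_0 = 3/10·π_0 + 3/10·π_1 + 3/10·π_2 + 2/5·π_3
  π_1 = 3/10·π_0 + 3/10·π_1 + 1/5·π_2 + 1/5·π_3
  π_2 = 1/10·π_0 + 3/10·π_1 + 1/10·π_2 + 1/5·π_3
  normalize: π_0 + π_1 + π_2 + π_3 = 1
Solving the linear system gives exactly π = [59/182, 47/182, 16/91, 22/91].

π = [0.3242, 0.2582, 0.1758, 0.2418]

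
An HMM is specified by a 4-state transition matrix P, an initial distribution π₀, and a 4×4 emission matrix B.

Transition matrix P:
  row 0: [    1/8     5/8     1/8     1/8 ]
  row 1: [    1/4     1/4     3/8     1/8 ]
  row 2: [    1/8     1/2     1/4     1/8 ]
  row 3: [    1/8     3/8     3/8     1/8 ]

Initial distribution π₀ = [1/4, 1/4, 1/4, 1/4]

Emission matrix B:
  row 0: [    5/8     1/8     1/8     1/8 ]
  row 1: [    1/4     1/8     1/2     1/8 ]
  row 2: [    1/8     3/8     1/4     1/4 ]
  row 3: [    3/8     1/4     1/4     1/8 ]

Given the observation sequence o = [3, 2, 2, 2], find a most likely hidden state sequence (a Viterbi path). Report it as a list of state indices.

path = [2, 1, 2, 1]

t=0: δ = [3.125e-02, 3.125e-02, 6.250e-02, 3.125e-02]  (obs o_0=3)
t=1: δ = [9.766e-04, 1.562e-02, 3.906e-03, 1.953e-03]  ψ = [1, 2, 2, 2]  (obs o_1=2)
t=2: δ = [4.883e-04, 1.953e-03, 1.465e-03, 4.883e-04]  ψ = [1, 1, 1, 1]  (obs o_2=2)
t=3: δ = [6.104e-05, 3.662e-04, 1.831e-04, 6.104e-05]  ψ = [1, 2, 1, 1]  (obs o_3=2)
backtrack: best end state = 1; path = [2, 1, 2, 1]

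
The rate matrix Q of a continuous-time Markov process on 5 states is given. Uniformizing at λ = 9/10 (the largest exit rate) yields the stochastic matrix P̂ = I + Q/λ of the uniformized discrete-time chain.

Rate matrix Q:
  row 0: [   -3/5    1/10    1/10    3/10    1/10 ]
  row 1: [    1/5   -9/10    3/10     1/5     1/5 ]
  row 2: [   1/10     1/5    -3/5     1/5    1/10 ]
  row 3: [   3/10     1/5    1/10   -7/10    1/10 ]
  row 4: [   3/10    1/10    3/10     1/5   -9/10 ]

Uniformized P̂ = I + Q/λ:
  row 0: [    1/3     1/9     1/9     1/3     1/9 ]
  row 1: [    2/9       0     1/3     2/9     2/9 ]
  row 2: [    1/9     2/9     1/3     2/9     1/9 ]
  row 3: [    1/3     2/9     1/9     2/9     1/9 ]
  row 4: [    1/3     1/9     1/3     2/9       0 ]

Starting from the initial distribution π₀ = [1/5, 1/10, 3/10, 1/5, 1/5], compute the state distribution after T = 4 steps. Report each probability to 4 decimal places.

t=0: π = [0.2000, 0.1000, 0.3000, 0.2000, 0.2000]
t=1: π = [0.2556, 0.1556, 0.2444, 0.2444, 0.1000]
t=2: π = [0.2617, 0.1481, 0.2222, 0.2506, 0.1173]
t=3: π = [0.2675, 0.1472, 0.2195, 0.2513, 0.1145]
t=4: π = [0.2682, 0.1471, 0.2180, 0.2519, 0.1147]

π = [0.2682, 0.1471, 0.2180, 0.2519, 0.1147]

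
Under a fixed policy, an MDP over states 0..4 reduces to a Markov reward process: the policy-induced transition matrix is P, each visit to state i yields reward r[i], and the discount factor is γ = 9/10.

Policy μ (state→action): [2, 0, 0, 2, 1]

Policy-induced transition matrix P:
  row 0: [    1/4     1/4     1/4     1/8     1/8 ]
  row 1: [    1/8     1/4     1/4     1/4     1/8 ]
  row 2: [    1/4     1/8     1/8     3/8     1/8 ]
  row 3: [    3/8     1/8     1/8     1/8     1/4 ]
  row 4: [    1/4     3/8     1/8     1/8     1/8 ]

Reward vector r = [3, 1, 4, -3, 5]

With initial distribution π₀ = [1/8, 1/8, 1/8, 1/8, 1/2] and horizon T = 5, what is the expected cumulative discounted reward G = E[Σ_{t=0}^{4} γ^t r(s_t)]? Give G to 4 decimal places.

t=0: π = [0.1250, 0.1250, 0.1250, 0.1250, 0.5000], E[r] = 3.1250, γ^t·E[r] = 3.125000, running G = 3.125000
t=1: π = [0.2500, 0.2813, 0.1563, 0.1719, 0.1406], E[r] = 1.8438, γ^t·E[r] = 1.659375, running G = 4.784375
t=2: π = [0.2363, 0.2266, 0.1914, 0.1992, 0.1465], E[r] = 1.8359, γ^t·E[r] = 1.487109, running G = 6.271484
t=3: π = [0.2466, 0.2195, 0.1829, 0.2012, 0.1499], E[r] = 1.8367, γ^t·E[r] = 1.338932, running G = 7.610417
t=4: π = [0.2477, 0.2207, 0.1833, 0.1982, 0.1501], E[r] = 1.8532, γ^t·E[r] = 1.215871, running G = 8.826288

G = 8.8263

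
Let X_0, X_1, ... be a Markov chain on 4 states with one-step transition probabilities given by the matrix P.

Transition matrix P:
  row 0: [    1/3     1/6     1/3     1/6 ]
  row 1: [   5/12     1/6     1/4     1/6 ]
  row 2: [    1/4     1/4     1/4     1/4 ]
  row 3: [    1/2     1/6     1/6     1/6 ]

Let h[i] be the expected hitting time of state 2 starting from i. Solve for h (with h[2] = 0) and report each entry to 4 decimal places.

First-step conditioning: h[2] = 0; for i ≠ 2, h[i] = 1 + Σ_k P[i][k]·h[k].
  h[0] = 1 + 1/3·h[0] + 1/6·h[1] + 1/6·h[3]
  h[1] = 1 + 5/12·h[0] + 1/6·h[1] + 1/6·h[3]
  h[3] = 1 + 1/2·h[0] + 1/6·h[1] + 1/6·h[3]
Solving the 3×3 linear system over states ≠ 2 gives exactly h = [24/7, 26/7, 0, 4] (h[2] = 0 is the target).

h = [3.4286, 3.7143, 0.0000, 4.0000]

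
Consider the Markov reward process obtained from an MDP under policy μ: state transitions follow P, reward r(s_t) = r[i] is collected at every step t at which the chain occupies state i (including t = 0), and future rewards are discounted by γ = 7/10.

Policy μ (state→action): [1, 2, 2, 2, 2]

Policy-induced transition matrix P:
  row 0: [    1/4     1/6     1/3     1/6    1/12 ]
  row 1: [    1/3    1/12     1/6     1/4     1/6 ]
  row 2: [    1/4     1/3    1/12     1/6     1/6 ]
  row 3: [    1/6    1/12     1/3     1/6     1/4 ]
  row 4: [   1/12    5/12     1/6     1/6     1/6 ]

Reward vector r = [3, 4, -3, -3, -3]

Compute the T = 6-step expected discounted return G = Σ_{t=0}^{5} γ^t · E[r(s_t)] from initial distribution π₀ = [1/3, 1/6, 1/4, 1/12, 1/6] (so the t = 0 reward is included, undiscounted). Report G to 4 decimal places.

G = -0.0715

t=0: π = [0.3333, 0.1667, 0.2500, 0.0833, 0.1667], E[r] = 0.1667, γ^t·E[r] = 0.166667, running G = 0.166667
t=1: π = [0.2292, 0.2292, 0.2153, 0.1806, 0.1458], E[r] = -0.0208, γ^t·E[r] = -0.014583, running G = 0.152083
t=2: π = [0.2297, 0.2049, 0.2170, 0.1858, 0.1626], E[r] = -0.1875, γ^t·E[r] = -0.091875, running G = 0.060208
t=3: π = [0.2245, 0.2109, 0.2178, 0.1837, 0.1630], E[r] = -0.1765, γ^t·E[r] = -0.060541, running G = -0.000333
t=4: π = [0.2251, 0.2108, 0.2166, 0.1842, 0.1633], E[r] = -0.1736, γ^t·E[r] = -0.041674, running G = -0.042007
t=5: π = [0.2250, 0.2107, 0.2168, 0.1842, 0.1633], E[r] = -0.1754, γ^t·E[r] = -0.029480, running G = -0.071487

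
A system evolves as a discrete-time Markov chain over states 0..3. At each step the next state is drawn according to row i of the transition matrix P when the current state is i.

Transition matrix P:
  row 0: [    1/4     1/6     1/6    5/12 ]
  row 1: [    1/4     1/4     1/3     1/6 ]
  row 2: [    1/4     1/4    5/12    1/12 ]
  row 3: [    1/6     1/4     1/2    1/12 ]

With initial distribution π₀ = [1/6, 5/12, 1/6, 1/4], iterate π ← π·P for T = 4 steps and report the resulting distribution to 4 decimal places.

t=0: π = [0.1667, 0.4167, 0.1667, 0.2500]
t=1: π = [0.2292, 0.2361, 0.3611, 0.1736]
t=2: π = [0.2355, 0.2309, 0.3542, 0.1794]
t=3: π = [0.2351, 0.2304, 0.3535, 0.1811]
t=4: π = [0.2349, 0.2304, 0.3538, 0.1809]

π = [0.2349, 0.2304, 0.3538, 0.1809]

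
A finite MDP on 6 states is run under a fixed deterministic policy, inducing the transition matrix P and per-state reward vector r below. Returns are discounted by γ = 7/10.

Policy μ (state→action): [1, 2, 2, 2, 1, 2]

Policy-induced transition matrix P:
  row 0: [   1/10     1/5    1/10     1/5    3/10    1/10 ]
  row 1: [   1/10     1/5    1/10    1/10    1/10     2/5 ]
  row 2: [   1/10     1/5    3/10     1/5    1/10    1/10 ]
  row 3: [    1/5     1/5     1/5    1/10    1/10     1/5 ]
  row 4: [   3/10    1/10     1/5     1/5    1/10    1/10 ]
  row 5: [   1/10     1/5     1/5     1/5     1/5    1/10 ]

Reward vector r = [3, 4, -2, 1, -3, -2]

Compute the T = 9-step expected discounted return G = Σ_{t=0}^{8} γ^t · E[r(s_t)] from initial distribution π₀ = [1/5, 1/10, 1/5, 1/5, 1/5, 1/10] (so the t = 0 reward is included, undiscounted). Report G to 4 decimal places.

t=0: π = [0.2000, 0.1000, 0.2000, 0.2000, 0.2000, 0.1000], E[r] = 0.0000, γ^t·E[r] = 0.000000, running G = 0.000000
t=1: π = [0.1600, 0.1800, 0.1900, 0.1700, 0.1500, 0.1500], E[r] = 0.2400, γ^t·E[r] = 0.168000, running G = 0.168000
t=2: π = [0.1470, 0.1850, 0.1850, 0.1650, 0.1470, 0.1710], E[r] = 0.1930, γ^t·E[r] = 0.094570, running G = 0.262570
t=3: π = [0.1459, 0.1853, 0.1853, 0.1650, 0.1465, 0.1720], E[r] = 0.1898, γ^t·E[r] = 0.065101, running G = 0.327671
t=4: π = [0.1458, 0.1854, 0.1854, 0.1650, 0.1464, 0.1721], E[r] = 0.1896, γ^t·E[r] = 0.045530, running G = 0.373202
t=5: π = [0.1458, 0.1854, 0.1854, 0.1650, 0.1464, 0.1721], E[r] = 0.1896, γ^t·E[r] = 0.031861, running G = 0.405063
t=6: π = [0.1458, 0.1854, 0.1854, 0.1650, 0.1464, 0.1721], E[r] = 0.1896, γ^t·E[r] = 0.022302, running G = 0.427365
t=7: π = [0.1458, 0.1854, 0.1854, 0.1650, 0.1464, 0.1721], E[r] = 0.1896, γ^t·E[r] = 0.015612, running G = 0.442977
t=8: π = [0.1458, 0.1854, 0.1854, 0.1650, 0.1464, 0.1721], E[r] = 0.1896, γ^t·E[r] = 0.010928, running G = 0.453905

G = 0.4539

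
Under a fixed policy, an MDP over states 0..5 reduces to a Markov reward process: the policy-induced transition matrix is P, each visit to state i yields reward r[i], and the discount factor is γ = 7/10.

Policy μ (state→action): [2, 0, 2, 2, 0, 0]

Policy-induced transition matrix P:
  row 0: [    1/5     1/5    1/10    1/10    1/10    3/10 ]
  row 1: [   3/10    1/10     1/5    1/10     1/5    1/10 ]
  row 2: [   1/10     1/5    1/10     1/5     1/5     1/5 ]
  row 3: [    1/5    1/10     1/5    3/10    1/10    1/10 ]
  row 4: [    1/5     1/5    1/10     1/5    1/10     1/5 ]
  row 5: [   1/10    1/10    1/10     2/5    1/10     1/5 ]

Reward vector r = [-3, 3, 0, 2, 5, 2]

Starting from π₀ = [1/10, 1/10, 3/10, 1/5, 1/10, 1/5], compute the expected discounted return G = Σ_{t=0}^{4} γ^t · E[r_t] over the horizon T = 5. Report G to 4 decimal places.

G = 3.7907

t=0: π = [0.1000, 0.1000, 0.3000, 0.2000, 0.1000, 0.2000], E[r] = 1.3000, γ^t·E[r] = 1.300000, running G = 1.300000
t=1: π = [0.1600, 0.1500, 0.1300, 0.2400, 0.1400, 0.1800], E[r] = 1.5100, γ^t·E[r] = 1.057000, running G = 2.357000
t=2: π = [0.1840, 0.1430, 0.1390, 0.2290, 0.1280, 0.1770], E[r] = 1.3290, γ^t·E[r] = 0.651210, running G = 3.008210
t=3: π = [0.1827, 0.1451, 0.1372, 0.2256, 0.1282, 0.1812], E[r] = 1.3418, γ^t·E[r] = 0.460237, running G = 3.468447
t=4: π = [0.1827, 0.1448, 0.1371, 0.2260, 0.1282, 0.1812], E[r] = 1.3420, γ^t·E[r] = 0.322217, running G = 3.790664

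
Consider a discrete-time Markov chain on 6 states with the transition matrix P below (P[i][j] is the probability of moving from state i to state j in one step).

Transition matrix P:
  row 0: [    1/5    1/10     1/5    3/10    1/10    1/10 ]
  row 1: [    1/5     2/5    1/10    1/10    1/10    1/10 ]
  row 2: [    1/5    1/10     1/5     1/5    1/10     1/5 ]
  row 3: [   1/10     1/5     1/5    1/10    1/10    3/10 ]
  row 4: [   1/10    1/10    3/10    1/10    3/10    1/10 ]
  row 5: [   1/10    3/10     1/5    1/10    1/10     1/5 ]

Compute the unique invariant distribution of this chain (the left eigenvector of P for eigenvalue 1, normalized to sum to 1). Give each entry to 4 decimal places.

π = [0.1559, 0.2117, 0.1913, 0.1503, 0.1250, 0.1658]

Balance equations π_j = Σ_i π_i·P[i][j]:
  π_0 = 1/5·π_0 + 1/5·π_1 + 1/5·π_2 + 1/10·π_3 + 1/10·π_4 + 1/10·π_5
  π_1 = 1/10·π_0 + 2/5·π_1 + 1/10·π_2 + 1/5·π_3 + 1/10·π_4 + 3/10·π_5
  π_2 = 1/5·π_0 + 1/10·π_1 + 1/5·π_2 + 1/5·π_3 + 3/10·π_4 + 1/5·π_5
  π_3 = 3/10·π_0 + 1/10·π_1 + 1/5·π_2 + 1/10·π_3 + 1/10·π_4 + 1/10·π_5
  π_4 = 1/10·π_0 + 1/10·π_1 + 1/10·π_2 + 1/10·π_3 + 3/10·π_4 + 1/10·π_5
  normalize: π_0 + π_1 + π_2 + π_3 + π_4 + π_5 = 1
Solving the linear system gives exactly π = [3371/21624, 13733/64872, 3103/16218, 9751/64872, 1/8, 5377/32436].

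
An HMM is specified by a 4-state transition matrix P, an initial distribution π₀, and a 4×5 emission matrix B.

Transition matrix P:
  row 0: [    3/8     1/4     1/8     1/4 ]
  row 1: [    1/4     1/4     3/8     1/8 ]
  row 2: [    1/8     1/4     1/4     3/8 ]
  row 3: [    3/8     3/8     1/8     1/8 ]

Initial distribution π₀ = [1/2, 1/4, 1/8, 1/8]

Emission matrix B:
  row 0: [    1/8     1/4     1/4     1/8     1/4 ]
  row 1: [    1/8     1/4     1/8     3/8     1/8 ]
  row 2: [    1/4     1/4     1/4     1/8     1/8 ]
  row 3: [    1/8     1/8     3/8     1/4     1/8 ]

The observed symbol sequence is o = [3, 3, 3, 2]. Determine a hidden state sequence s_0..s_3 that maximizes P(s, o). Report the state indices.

path = [1, 1, 1, 2]

t=0: δ = [6.250e-02, 9.375e-02, 1.562e-02, 3.125e-02]  (obs o_0=3)
t=1: δ = [2.930e-03, 8.789e-03, 4.395e-03, 3.906e-03]  ψ = [0, 1, 1, 0]  (obs o_1=3)
t=2: δ = [2.747e-04, 8.240e-04, 4.120e-04, 4.120e-04]  ψ = [1, 1, 1, 2]  (obs o_2=3)
t=3: δ = [5.150e-05, 2.575e-05, 7.725e-05, 5.794e-05]  ψ = [1, 1, 1, 2]  (obs o_3=2)
backtrack: best end state = 2; path = [1, 1, 1, 2]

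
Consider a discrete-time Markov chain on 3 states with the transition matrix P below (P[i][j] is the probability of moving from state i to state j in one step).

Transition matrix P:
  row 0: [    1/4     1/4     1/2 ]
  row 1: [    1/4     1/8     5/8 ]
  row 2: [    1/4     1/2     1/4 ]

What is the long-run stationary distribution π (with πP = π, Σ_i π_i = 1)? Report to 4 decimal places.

π = [0.2500, 0.3182, 0.4318]

Balance equations π_j = Σ_i π_i·P[i][j]:
  π_0 = 1/4·π_0 + 1/4·π_1 + 1/4·π_2
  π_1 = 1/4·π_0 + 1/8·π_1 + 1/2·π_2
  normalize: π_0 + π_1 + π_2 = 1
Solving the linear system gives exactly π = [1/4, 7/22, 19/44].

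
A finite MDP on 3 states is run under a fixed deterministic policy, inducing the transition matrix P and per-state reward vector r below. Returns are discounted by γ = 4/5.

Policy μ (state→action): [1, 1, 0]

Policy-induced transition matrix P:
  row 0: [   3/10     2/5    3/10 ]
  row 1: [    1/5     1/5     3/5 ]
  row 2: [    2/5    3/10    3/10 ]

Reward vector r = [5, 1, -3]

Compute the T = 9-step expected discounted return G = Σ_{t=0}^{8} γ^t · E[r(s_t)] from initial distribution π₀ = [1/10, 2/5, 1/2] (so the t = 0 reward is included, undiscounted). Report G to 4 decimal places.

t=0: π = [0.1000, 0.4000, 0.5000], E[r] = -0.6000, γ^t·E[r] = -0.600000, running G = -0.600000
t=1: π = [0.3100, 0.2700, 0.4200], E[r] = 0.5600, γ^t·E[r] = 0.448000, running G = -0.152000
t=2: π = [0.3150, 0.3040, 0.3810], E[r] = 0.7360, γ^t·E[r] = 0.471040, running G = 0.319040
t=3: π = [0.3077, 0.3011, 0.3912], E[r] = 0.6660, γ^t·E[r] = 0.340992, running G = 0.660032
t=4: π = [0.3090, 0.3007, 0.3903], E[r] = 0.6747, γ^t·E[r] = 0.276365, running G = 0.936397
t=5: π = [0.3090, 0.3008, 0.3902], E[r] = 0.6751, γ^t·E[r] = 0.221209, running G = 1.157606
t=6: π = [0.3089, 0.3008, 0.3903], E[r] = 0.6747, γ^t·E[r] = 0.176880, running G = 1.334486
t=7: π = [0.3089, 0.3008, 0.3902], E[r] = 0.6748, γ^t·E[r] = 0.141516, running G = 1.476002
t=8: π = [0.3089, 0.3008, 0.3902], E[r] = 0.6748, γ^t·E[r] = 0.113212, running G = 1.589214

G = 1.5892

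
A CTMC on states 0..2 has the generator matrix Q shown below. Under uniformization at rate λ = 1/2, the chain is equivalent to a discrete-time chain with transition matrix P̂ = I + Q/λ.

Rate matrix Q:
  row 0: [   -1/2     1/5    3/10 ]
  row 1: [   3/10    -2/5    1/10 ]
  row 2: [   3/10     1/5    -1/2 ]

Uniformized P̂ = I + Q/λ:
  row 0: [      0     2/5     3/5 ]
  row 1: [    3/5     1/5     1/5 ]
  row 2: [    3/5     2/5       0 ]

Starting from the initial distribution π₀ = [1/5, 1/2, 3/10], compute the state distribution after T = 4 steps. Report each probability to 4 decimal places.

t=0: π = [0.2000, 0.5000, 0.3000]
t=1: π = [0.4800, 0.3000, 0.2200]
t=2: π = [0.3120, 0.3400, 0.3480]
t=3: π = [0.4128, 0.3320, 0.2552]
t=4: π = [0.3523, 0.3336, 0.3141]

π = [0.3523, 0.3336, 0.3141]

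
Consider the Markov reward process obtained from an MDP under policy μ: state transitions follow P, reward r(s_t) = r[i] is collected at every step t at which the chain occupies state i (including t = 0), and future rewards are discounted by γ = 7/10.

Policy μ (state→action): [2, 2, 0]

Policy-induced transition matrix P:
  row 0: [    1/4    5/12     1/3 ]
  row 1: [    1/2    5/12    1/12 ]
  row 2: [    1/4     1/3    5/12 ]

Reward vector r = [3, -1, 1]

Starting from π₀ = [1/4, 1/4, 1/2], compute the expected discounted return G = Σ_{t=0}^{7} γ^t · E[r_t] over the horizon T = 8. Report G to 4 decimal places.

G = 2.9190

t=0: π = [0.2500, 0.2500, 0.5000], E[r] = 1.0000, γ^t·E[r] = 1.000000, running G = 1.000000
t=1: π = [0.3125, 0.3750, 0.3125], E[r] = 0.8750, γ^t·E[r] = 0.612500, running G = 1.612500
t=2: π = [0.3438, 0.3906, 0.2656], E[r] = 0.9063, γ^t·E[r] = 0.444063, running G = 2.056563
t=3: π = [0.3477, 0.3945, 0.2578], E[r] = 0.9063, γ^t·E[r] = 0.310844, running G = 2.367406
t=4: π = [0.3486, 0.3952, 0.2562], E[r] = 0.9069, γ^t·E[r] = 0.217747, running G = 2.585153
t=5: π = [0.3488, 0.3953, 0.2559], E[r] = 0.9070, γ^t·E[r] = 0.152432, running G = 2.737585
t=6: π = [0.3488, 0.3953, 0.2558], E[r] = 0.9070, γ^t·E[r] = 0.106705, running G = 2.844290
t=7: π = [0.3488, 0.3953, 0.2558], E[r] = 0.9070, γ^t·E[r] = 0.074693, running G = 2.918983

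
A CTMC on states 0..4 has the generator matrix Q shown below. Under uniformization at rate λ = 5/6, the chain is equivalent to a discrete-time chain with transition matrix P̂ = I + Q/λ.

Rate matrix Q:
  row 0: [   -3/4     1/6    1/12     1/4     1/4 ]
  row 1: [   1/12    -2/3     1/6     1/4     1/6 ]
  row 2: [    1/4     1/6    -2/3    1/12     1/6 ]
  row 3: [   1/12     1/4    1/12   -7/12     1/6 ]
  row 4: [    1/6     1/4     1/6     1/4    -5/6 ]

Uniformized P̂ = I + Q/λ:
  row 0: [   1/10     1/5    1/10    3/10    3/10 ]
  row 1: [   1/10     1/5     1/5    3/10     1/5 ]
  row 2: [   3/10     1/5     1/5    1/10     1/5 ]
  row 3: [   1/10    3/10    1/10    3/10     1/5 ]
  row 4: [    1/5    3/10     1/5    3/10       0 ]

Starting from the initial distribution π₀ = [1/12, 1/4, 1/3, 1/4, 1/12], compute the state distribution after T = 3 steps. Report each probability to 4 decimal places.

π = [0.1498, 0.2446, 0.1581, 0.2682, 0.1794]

t=0: π = [0.0833, 0.2500, 0.3333, 0.2500, 0.0833]
t=1: π = [0.1750, 0.2333, 0.1667, 0.2333, 0.1917]
t=2: π = [0.1525, 0.2425, 0.1592, 0.2667, 0.1792]
t=3: π = [0.1498, 0.2446, 0.1581, 0.2682, 0.1794]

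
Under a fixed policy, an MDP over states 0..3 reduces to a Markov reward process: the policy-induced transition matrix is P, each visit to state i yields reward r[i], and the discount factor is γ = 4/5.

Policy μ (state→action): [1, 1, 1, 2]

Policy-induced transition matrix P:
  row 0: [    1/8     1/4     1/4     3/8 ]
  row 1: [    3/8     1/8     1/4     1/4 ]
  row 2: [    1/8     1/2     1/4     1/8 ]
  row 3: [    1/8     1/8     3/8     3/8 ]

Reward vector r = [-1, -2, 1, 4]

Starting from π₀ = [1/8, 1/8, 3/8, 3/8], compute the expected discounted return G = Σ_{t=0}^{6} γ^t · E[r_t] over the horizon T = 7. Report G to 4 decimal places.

G = 3.4388

t=0: π = [0.1250, 0.1250, 0.3750, 0.3750], E[r] = 1.5000, γ^t·E[r] = 1.500000, running G = 1.500000
t=1: π = [0.1563, 0.2813, 0.2969, 0.2656], E[r] = 0.6406, γ^t·E[r] = 0.512500, running G = 2.012500
t=2: π = [0.1953, 0.2559, 0.2832, 0.2656], E[r] = 0.6387, γ^t·E[r] = 0.408750, running G = 2.421250
t=3: π = [0.1890, 0.2556, 0.2832, 0.2722], E[r] = 0.6719, γ^t·E[r] = 0.344000, running G = 2.765250
t=4: π = [0.1889, 0.2548, 0.2840, 0.2722], E[r] = 0.6745, γ^t·E[r] = 0.276263, running G = 3.041513
t=5: π = [0.1887, 0.2551, 0.2840, 0.2721], E[r] = 0.6736, γ^t·E[r] = 0.220739, running G = 3.262251
t=6: π = [0.1888, 0.2551, 0.2840, 0.2721], E[r] = 0.6734, γ^t·E[r] = 0.176540, running G = 3.438791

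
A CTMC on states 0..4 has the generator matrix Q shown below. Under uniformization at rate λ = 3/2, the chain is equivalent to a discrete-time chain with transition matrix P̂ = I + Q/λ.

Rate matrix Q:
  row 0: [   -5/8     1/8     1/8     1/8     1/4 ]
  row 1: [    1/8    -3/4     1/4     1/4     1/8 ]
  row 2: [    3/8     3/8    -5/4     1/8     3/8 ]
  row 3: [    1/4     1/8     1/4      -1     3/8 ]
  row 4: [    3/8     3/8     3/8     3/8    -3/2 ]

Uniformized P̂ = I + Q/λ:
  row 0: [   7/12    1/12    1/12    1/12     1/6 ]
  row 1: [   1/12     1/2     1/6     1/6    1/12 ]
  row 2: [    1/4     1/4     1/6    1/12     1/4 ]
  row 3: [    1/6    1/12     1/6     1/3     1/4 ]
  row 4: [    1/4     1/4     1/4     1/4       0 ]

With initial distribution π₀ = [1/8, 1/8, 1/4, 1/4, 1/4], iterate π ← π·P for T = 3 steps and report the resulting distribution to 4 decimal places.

π = [0.2904, 0.2313, 0.1561, 0.1724, 0.1499]

t=0: π = [0.1250, 0.1250, 0.2500, 0.2500, 0.2500]
t=1: π = [0.2500, 0.2188, 0.1771, 0.1979, 0.1563]
t=2: π = [0.2804, 0.2300, 0.1589, 0.1771, 0.1536]
t=3: π = [0.2904, 0.2313, 0.1561, 0.1724, 0.1499]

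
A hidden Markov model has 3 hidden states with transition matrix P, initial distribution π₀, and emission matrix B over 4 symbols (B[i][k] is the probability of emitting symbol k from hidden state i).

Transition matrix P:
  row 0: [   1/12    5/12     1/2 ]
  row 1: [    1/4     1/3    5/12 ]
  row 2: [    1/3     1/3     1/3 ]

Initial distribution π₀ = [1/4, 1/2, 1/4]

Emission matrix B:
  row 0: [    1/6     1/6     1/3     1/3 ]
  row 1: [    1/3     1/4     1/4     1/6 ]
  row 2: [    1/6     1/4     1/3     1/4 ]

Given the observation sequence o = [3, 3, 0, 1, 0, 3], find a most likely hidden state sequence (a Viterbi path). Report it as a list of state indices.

t=0: δ = [8.333e-02, 8.333e-02, 6.250e-02]  (obs o_0=3)
t=1: δ = [6.944e-03, 5.787e-03, 1.042e-02]  ψ = [1, 0, 0]  (obs o_1=3)
t=2: δ = [5.787e-04, 1.157e-03, 5.787e-04]  ψ = [2, 2, 0]  (obs o_2=0)
t=3: δ = [4.823e-05, 9.645e-05, 1.206e-04]  ψ = [1, 1, 1]  (obs o_3=1)
t=4: δ = [6.698e-06, 1.340e-05, 6.698e-06]  ψ = [2, 2, 1]  (obs o_4=0)
t=5: δ = [1.116e-06, 7.442e-07, 1.395e-06]  ψ = [1, 1, 1]  (obs o_5=3)
backtrack: best end state = 2; path = [0, 2, 1, 2, 1, 2]

path = [0, 2, 1, 2, 1, 2]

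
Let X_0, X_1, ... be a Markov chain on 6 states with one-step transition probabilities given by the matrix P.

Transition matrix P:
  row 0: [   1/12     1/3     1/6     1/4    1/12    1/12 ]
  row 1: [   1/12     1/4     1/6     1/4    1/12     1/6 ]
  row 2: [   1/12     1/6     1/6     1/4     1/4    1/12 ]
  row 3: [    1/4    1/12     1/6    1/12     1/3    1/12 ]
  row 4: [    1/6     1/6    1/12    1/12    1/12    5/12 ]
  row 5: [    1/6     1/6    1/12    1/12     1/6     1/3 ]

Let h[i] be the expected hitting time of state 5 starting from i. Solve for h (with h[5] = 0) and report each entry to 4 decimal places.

h = [6.5103, 6.0095, 6.2584, 6.1865, 4.4986, 0.0000]

First-step conditioning: h[5] = 0; for i ≠ 5, h[i] = 1 + Σ_k P[i][k]·h[k].
  h[0] = 1 + 1/12·h[0] + 1/3·h[1] + 1/6·h[2] + 1/4·h[3] + 1/12·h[4]
  h[1] = 1 + 1/12·h[0] + 1/4·h[1] + 1/6·h[2] + 1/4·h[3] + 1/12·h[4]
  h[2] = 1 + 1/12·h[0] + 1/6·h[1] + 1/6·h[2] + 1/4·h[3] + 1/4·h[4]
  h[3] = 1 + 1/4·h[0] + 1/12·h[1] + 1/6·h[2] + 1/12·h[3] + 1/3·h[4]
  h[4] = 1 + 1/6·h[0] + 1/6·h[1] + 1/12·h[2] + 1/12·h[3] + 1/12·h[4]
Solving the 5×5 linear system over states ≠ 5 gives exactly h = [20631/3169, 19044/3169, 19833/3169, 19605/3169, 14256/3169, 0] (h[5] = 0 is the target).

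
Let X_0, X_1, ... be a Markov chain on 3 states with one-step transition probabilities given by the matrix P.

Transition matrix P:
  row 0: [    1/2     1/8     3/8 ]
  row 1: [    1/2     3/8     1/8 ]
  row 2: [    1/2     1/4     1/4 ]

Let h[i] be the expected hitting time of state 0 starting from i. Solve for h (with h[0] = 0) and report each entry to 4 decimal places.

First-step conditioning: h[0] = 0; for i ≠ 0, h[i] = 1 + Σ_k P[i][k]·h[k].
  h[1] = 1 + 3/8·h[1] + 1/8·h[2]
  h[2] = 1 + 1/4·h[1] + 1/4·h[2]
Solving the 2×2 linear system over states ≠ 0 gives exactly h = [0, 2, 2] (h[0] = 0 is the target).

h = [0.0000, 2.0000, 2.0000]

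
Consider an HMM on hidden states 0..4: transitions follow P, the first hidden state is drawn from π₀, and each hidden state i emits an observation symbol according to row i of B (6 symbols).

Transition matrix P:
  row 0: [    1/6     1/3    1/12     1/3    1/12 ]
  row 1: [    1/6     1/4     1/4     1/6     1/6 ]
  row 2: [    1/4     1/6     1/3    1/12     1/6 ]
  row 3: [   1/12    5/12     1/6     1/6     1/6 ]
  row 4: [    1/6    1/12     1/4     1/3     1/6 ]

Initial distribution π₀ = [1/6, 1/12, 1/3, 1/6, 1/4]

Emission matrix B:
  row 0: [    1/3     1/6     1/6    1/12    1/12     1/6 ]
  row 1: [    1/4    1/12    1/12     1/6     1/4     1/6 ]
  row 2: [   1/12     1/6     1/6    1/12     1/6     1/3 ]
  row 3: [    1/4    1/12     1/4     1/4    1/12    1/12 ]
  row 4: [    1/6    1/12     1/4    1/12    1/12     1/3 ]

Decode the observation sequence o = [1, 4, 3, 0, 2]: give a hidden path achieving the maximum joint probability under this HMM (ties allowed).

path = [2, 2, 2, 0, 3]

t=0: δ = [2.778e-02, 6.944e-03, 5.556e-02, 1.389e-02, 2.083e-02]  (obs o_0=1)
t=1: δ = [1.157e-03, 2.315e-03, 3.086e-03, 7.716e-04, 7.716e-04]  ψ = [2, 0, 2, 0, 2]  (obs o_1=4)
t=2: δ = [6.430e-05, 9.645e-05, 8.573e-05, 9.645e-05, 4.287e-05]  ψ = [2, 1, 2, 0, 2]  (obs o_2=3)
t=3: δ = [7.144e-06, 1.005e-05, 2.381e-06, 5.358e-06, 2.679e-06]  ψ = [2, 3, 2, 0, 1]  (obs o_3=0)
t=4: δ = [2.791e-07, 2.093e-07, 4.186e-07, 5.954e-07, 4.186e-07]  ψ = [1, 1, 1, 0, 1]  (obs o_4=2)
backtrack: best end state = 3; path = [2, 2, 2, 0, 3]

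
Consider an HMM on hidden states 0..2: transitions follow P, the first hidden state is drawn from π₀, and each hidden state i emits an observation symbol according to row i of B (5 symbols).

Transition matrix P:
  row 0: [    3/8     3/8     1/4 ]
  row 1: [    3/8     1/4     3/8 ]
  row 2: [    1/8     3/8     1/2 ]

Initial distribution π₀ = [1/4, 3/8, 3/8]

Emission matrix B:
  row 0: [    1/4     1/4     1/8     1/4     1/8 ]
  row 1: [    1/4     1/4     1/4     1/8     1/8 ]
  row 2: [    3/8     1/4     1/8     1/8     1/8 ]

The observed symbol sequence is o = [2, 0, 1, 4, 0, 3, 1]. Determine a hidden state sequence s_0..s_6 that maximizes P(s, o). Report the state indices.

t=0: δ = [3.125e-02, 9.375e-02, 4.688e-02]  (obs o_0=2)
t=1: δ = [8.789e-03, 5.859e-03, 1.318e-02]  ψ = [1, 1, 1]  (obs o_1=0)
t=2: δ = [8.240e-04, 1.236e-03, 1.648e-03]  ψ = [0, 2, 2]  (obs o_2=1)
t=3: δ = [5.794e-05, 7.725e-05, 1.030e-04]  ψ = [1, 2, 2]  (obs o_3=4)
t=4: δ = [7.242e-06, 9.656e-06, 1.931e-05]  ψ = [1, 2, 2]  (obs o_4=0)
t=5: δ = [9.052e-07, 9.052e-07, 1.207e-06]  ψ = [1, 2, 2]  (obs o_5=3)
t=6: δ = [8.487e-08, 1.132e-07, 1.509e-07]  ψ = [0, 2, 2]  (obs o_6=1)
backtrack: best end state = 2; path = [1, 2, 2, 2, 2, 2, 2]

path = [1, 2, 2, 2, 2, 2, 2]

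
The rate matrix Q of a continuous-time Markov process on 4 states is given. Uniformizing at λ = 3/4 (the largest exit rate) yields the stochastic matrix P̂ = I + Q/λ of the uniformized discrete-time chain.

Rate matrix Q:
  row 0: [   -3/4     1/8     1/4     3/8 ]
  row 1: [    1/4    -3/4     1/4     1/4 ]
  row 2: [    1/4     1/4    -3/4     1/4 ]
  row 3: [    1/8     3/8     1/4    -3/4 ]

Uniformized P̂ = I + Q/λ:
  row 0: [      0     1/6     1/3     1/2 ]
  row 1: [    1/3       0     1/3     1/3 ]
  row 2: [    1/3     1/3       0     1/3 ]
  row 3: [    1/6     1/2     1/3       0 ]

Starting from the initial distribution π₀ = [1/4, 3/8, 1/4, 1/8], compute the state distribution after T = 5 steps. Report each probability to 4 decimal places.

t=0: π = [0.2500, 0.3750, 0.2500, 0.1250]
t=1: π = [0.2292, 0.1875, 0.2500, 0.3333]
t=2: π = [0.2014, 0.2882, 0.2500, 0.2604]
t=3: π = [0.2228, 0.2471, 0.2500, 0.2801]
t=4: π = [0.2124, 0.2605, 0.2500, 0.2771]
t=5: π = [0.2164, 0.2573, 0.2500, 0.2764]

π = [0.2164, 0.2573, 0.2500, 0.2764]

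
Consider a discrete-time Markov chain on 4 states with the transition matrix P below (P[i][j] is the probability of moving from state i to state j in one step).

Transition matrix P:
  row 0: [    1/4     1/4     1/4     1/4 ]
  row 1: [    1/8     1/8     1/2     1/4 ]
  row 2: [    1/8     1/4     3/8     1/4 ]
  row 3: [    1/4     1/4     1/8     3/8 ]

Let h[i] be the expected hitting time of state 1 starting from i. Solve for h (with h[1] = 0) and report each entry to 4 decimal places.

h = [4.0000, 0.0000, 4.0000, 4.0000]

First-step conditioning: h[1] = 0; for i ≠ 1, h[i] = 1 + Σ_k P[i][k]·h[k].
  h[0] = 1 + 1/4·h[0] + 1/4·h[2] + 1/4·h[3]
  h[2] = 1 + 1/8·h[0] + 3/8·h[2] + 1/4·h[3]
  h[3] = 1 + 1/4·h[0] + 1/8·h[2] + 3/8·h[3]
Solving the 3×3 linear system over states ≠ 1 gives exactly h = [4, 0, 4, 4] (h[1] = 0 is the target).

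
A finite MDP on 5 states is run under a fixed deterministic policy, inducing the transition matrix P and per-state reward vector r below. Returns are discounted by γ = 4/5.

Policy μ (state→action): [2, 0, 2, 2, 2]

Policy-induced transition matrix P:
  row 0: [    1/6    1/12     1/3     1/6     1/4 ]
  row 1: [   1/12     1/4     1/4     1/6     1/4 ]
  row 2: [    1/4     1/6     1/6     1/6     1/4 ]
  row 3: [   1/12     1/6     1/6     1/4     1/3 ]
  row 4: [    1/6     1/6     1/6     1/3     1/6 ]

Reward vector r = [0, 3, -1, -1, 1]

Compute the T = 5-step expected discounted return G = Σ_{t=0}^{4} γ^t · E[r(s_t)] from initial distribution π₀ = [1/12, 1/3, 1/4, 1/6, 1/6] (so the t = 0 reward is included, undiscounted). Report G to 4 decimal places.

G = 1.5695

t=0: π = [0.0833, 0.3333, 0.2500, 0.1667, 0.1667], E[r] = 0.7500, γ^t·E[r] = 0.750000, running G = 0.750000
t=1: π = [0.1458, 0.1875, 0.2083, 0.2083, 0.2500], E[r] = 0.3958, γ^t·E[r] = 0.316667, running G = 1.066667
t=2: π = [0.1510, 0.1701, 0.2066, 0.2257, 0.2465], E[r] = 0.3247, γ^t·E[r] = 0.207778, running G = 1.274444
t=3: π = [0.1509, 0.1683, 0.2060, 0.2266, 0.2483], E[r] = 0.3205, γ^t·E[r] = 0.164074, running G = 1.438519
t=4: π = [0.1509, 0.1681, 0.2058, 0.2269, 0.2482], E[r] = 0.3198, γ^t·E[r] = 0.130978, running G = 1.569496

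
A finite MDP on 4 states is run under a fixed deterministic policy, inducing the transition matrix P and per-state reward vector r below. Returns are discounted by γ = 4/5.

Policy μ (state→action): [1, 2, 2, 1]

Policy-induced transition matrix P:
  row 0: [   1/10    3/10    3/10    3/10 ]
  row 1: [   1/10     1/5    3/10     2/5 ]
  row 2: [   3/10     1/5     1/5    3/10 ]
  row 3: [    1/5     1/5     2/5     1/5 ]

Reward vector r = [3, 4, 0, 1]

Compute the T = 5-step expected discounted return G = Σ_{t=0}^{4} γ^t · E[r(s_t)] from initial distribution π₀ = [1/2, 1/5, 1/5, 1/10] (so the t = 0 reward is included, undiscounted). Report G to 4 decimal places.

t=0: π = [0.5000, 0.2000, 0.2000, 0.1000], E[r] = 2.4000, γ^t·E[r] = 2.400000, running G = 2.400000
t=1: π = [0.1500, 0.2500, 0.2900, 0.3100], E[r] = 1.7600, γ^t·E[r] = 1.408000, running G = 3.808000
t=2: π = [0.1890, 0.2150, 0.3020, 0.2940], E[r] = 1.7210, γ^t·E[r] = 1.101440, running G = 4.909440
t=3: π = [0.1898, 0.2189, 0.2992, 0.2921], E[r] = 1.7371, γ^t·E[r] = 0.889395, running G = 5.798835
t=4: π = [0.1891, 0.2190, 0.2993, 0.2927], E[r] = 1.7358, γ^t·E[r] = 0.710963, running G = 6.509798

G = 6.5098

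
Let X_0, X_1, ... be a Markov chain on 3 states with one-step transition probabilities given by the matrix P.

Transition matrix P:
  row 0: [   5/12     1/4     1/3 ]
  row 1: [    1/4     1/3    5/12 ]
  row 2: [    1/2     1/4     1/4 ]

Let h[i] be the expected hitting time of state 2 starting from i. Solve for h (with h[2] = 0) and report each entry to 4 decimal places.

h = [2.8085, 2.5532, 0.0000]

First-step conditioning: h[2] = 0; for i ≠ 2, h[i] = 1 + Σ_k P[i][k]·h[k].
  h[0] = 1 + 5/12·h[0] + 1/4·h[1]
  h[1] = 1 + 1/4·h[0] + 1/3·h[1]
Solving the 2×2 linear system over states ≠ 2 gives exactly h = [132/47, 120/47, 0] (h[2] = 0 is the target).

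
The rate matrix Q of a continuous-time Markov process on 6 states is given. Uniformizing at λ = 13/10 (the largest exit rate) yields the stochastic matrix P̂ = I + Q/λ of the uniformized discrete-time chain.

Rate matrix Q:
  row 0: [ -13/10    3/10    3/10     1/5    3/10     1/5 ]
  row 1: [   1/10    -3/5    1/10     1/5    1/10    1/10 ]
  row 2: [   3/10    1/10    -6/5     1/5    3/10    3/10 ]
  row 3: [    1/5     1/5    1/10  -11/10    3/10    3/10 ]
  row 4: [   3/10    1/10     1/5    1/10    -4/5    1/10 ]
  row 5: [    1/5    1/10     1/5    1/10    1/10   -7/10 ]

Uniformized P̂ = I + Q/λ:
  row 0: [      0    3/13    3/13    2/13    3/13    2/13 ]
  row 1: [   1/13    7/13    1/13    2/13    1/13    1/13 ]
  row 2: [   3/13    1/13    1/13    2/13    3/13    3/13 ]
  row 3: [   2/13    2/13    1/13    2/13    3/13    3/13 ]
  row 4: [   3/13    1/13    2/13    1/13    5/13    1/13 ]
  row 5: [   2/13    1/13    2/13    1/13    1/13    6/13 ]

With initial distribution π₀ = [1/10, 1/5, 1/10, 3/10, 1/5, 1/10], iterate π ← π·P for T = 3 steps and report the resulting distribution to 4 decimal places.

t=0: π = [0.1000, 0.2000, 0.1000, 0.3000, 0.2000, 0.1000]
t=1: π = [0.1462, 0.2077, 0.1154, 0.1308, 0.2154, 0.1846]
t=2: π = [0.1408, 0.2053, 0.1302, 0.1231, 0.2036, 0.1970]
t=3: π = [0.1421, 0.2028, 0.1294, 0.1230, 0.2002, 0.2025]

π = [0.1421, 0.2028, 0.1294, 0.1230, 0.2002, 0.2025]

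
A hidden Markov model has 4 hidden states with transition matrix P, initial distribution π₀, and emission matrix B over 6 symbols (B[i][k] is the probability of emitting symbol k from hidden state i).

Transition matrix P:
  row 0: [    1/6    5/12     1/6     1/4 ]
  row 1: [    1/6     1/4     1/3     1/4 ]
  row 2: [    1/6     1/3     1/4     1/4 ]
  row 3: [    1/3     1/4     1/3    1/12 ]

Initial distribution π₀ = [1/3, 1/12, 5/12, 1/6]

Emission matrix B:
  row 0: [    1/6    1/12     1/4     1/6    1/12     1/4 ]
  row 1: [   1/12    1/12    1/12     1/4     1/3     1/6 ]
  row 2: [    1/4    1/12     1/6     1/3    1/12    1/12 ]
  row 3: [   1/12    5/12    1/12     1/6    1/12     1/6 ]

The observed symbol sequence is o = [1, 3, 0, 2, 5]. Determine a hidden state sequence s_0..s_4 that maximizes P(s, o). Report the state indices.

t=0: δ = [2.778e-02, 6.944e-03, 3.472e-02, 6.944e-02]  (obs o_0=1)
t=1: δ = [3.858e-03, 4.340e-03, 7.716e-03, 1.447e-03]  ψ = [3, 3, 3, 2]  (obs o_1=3)
t=2: δ = [2.143e-04, 2.143e-04, 4.823e-04, 1.608e-04]  ψ = [2, 2, 2, 2]  (obs o_2=0)
t=3: δ = [2.009e-05, 1.340e-05, 2.009e-05, 1.005e-05]  ψ = [2, 2, 2, 2]  (obs o_3=2)
t=4: δ = [8.372e-07, 1.395e-06, 4.186e-07, 8.372e-07]  ψ = [0, 0, 2, 0]  (obs o_4=5)
backtrack: best end state = 1; path = [3, 2, 2, 0, 1]

path = [3, 2, 2, 0, 1]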